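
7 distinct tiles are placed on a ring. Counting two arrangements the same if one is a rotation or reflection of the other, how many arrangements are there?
(7-1)!/2 = 720/2 = 360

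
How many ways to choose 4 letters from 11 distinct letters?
C(11,4) = 11!/(4!×7!) = 330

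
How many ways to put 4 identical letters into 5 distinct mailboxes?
C(4+5-1, 5-1) = C(8, 4) = 70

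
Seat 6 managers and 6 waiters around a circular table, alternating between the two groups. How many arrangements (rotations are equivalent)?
Fix one of the managers: (6-1)! ways for the remaining managers, × 6! ways for the waiters = 120 × 720 = 86400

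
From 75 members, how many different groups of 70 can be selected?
C(75,70) = 75!/(70!×5!) = 17259390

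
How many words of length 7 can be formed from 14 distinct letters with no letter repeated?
P(14,7) = 14!/(14-7)! = 17297280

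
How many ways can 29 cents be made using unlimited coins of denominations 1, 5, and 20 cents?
Coefficient of x^29 in 1/(1-x^1) · 1/(1-x^5) · 1/(1-x^20). Case on j = number of 20-cent coins (j = 0..1); remainder r = 29 - 20j is made from {1,5} in ⌊r/5⌋+1 ways. r = 29, 9 → 6 + 2 = 8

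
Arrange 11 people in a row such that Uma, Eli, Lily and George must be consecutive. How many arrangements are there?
Treat the 4 as one block: (11-4+1)! × 4! = 40320 × 24 = 967680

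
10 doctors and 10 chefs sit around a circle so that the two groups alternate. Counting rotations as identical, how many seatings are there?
Fix one of the doctors: (10-1)! ways for the remaining doctors, × 10! ways for the chefs = 362880 × 3628800 = 1316818944000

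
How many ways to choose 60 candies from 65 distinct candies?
C(65,60) = 65!/(60!×5!) = 8259888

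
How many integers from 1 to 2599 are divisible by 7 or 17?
⌊2599/7⌋ + ⌊2599/17⌋ - ⌊2599/119⌋ = 371 + 152 - 21 = 502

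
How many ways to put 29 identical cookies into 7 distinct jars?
C(29+7-1, 7-1) = C(35, 6) = 1623160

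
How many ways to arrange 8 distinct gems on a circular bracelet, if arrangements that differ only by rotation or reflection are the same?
(8-1)!/2 = 5040/2 = 2520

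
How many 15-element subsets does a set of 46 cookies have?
C(46,15) = 46!/(15!×31!) = 511738760544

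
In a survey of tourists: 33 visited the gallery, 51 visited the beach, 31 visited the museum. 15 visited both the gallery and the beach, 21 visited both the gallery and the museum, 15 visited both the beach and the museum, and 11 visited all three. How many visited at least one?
|A∪B∪C| = 33+51+31-15-21-15+11 = 75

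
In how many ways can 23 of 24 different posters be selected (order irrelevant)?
C(24,23) = 24!/(23!×1!) = 24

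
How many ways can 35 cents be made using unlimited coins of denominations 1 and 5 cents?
Coefficient of x^35 in 1/(1-x^1) · 1/(1-x^5). Use j coins of 5 for j = 0..⌊35/5⌋ = 7, the rest in 1s: 7 + 1 = 8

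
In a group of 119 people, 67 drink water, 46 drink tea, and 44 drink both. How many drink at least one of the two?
|A∪B| = |A| + |B| - |A∩B| = 67 + 46 - 44 = 69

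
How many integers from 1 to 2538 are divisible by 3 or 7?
⌊2538/3⌋ + ⌊2538/7⌋ - ⌊2538/21⌋ = 846 + 362 - 120 = 1088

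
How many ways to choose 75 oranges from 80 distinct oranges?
C(80,75) = 80!/(75!×5!) = 24040016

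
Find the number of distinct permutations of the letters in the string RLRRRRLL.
8! / (5! × 3!) = 56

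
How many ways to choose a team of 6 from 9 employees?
C(9,6) = 9!/(6!×3!) = 84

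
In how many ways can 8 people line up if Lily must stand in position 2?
Fix one position: (8-1)! = 5040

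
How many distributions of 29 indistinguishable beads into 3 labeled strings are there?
C(29+3-1, 3-1) = C(31, 2) = 465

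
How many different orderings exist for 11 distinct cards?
11! = 39916800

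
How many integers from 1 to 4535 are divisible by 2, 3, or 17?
⌊4535/2⌋+⌊4535/3⌋+⌊4535/17⌋ - ⌊4535/6⌋-⌊4535/34⌋-⌊4535/51⌋ + ⌊4535/102⌋ = 2267+1511+266 - 755-133-88 + 44 = 3112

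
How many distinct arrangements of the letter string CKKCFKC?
7! / (1! × 3! × 3!) = 140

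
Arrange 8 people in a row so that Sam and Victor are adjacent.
Treat as block: (8-1)! × 2! = 5040 × 2 = 10080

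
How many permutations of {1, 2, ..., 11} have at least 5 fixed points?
Exactly j fixed points: C(11,j)·!(11-j); sum over j ≥ 5 (derangement numbers via !m = (m-1)·(!(m-1) + !(m-2)): !0..!6 = 1, 0, 1, 2, 9, 44, 265). Σ_{j=5}^{11} C(11,j)·!(11-j) = C(11,5)·!6 + C(11,6)·!5 + C(11,7)·!4 + C(11,8)·!3 + C(11,9)·!2 + C(11,10)·!1 + C(11,11)·!0 = 462·265 + 462·44 + 330·9 + 165·2 + 55·1 + 11·0 + 1·1 = 146114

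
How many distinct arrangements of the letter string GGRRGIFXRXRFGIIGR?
17! / (5! × 2! × 5! × 2! × 3!) = 1029188160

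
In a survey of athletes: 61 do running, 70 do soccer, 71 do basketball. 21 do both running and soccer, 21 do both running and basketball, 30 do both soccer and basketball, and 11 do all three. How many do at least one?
|A∪B∪C| = 61+70+71-21-21-30+11 = 141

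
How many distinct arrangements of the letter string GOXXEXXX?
8! / (5! × 1! × 1! × 1!) = 336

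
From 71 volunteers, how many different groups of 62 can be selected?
C(71,62) = 71!/(62!×9!) = 74473879480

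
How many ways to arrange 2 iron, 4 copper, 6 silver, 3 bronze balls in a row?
15! / (2! × 4! × 6! × 3!) = 6306300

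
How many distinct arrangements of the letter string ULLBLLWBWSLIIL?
14! / (6! × 2! × 2! × 1! × 1! × 2!) = 15135120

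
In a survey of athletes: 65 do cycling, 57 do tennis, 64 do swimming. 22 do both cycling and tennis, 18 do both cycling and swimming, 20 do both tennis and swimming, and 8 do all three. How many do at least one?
|A∪B∪C| = 65+57+64-22-18-20+8 = 134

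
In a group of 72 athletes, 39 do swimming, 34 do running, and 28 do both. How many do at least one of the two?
|A∪B| = |A| + |B| - |A∩B| = 39 + 34 - 28 = 45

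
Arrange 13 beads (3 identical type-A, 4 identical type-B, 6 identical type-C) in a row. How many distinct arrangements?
13! / (3! × 4! × 6!) = 60060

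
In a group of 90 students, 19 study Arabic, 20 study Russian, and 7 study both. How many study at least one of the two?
|A∪B| = |A| + |B| - |A∩B| = 19 + 20 - 7 = 32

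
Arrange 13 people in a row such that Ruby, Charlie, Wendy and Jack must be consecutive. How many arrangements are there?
Treat the 4 as one block: (13-4+1)! × 4! = 3628800 × 24 = 87091200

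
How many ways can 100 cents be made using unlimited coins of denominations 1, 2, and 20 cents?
Coefficient of x^100 in 1/(1-x^1) · 1/(1-x^2) · 1/(1-x^20). Case on j = number of 20-cent coins (j = 0..5); remainder r = 100 - 20j is made from {1,2} in ⌊r/2⌋+1 ways. r = 100, 80, 60, 40, 20, 0 → 51 + 41 + 31 + 21 + 11 + 1 = 156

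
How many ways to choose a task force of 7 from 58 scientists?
C(58,7) = 58!/(7!×51!) = 300674088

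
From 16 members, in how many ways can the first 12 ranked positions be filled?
P(16,12) = 16!/(16-12)! = 871782912000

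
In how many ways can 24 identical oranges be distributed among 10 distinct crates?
C(24+10-1, 10-1) = C(33, 9) = 38567100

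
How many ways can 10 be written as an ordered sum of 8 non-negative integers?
C(10+8-1, 8-1) = C(17, 7) = 19448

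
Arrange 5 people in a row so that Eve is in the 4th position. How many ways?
Fix one position: (5-1)! = 24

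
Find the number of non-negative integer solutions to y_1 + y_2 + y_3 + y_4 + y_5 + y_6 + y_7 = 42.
C(42+7-1, 7-1) = C(48, 6) = 12271512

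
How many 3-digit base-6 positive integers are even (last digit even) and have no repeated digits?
Last∈{0,2,4}. Last=0: 20. Last nonzero: 2×4×P(4,1) = 32. Total = 52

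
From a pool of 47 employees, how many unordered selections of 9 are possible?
C(47,9) = 47!/(9!×38!) = 1362649145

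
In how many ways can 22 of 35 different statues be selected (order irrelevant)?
C(35,22) = 35!/(22!×13!) = 1476337800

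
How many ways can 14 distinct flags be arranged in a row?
14! = 87178291200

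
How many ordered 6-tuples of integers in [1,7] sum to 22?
Coefficient of x^22 in (x + x² + ... + x^7)^6. By inclusion-exclusion on dice exceeding 7: Σ_j (-1)^j C(6,j)·C(22-1-7j, 5) = C(6,0)·C(21,5) - C(6,1)·C(14,5) + C(6,2)·C(7,5) = 1·20349 - 6·2002 + 15·21 = 8652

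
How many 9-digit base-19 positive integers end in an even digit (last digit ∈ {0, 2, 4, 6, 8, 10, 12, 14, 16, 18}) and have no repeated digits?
Last∈{0,2,4,6,8,10,12,14,16,18}. Last=0: 1764322560. Last nonzero: 9×17×P(17,7) = 14996741760. Total = 16761064320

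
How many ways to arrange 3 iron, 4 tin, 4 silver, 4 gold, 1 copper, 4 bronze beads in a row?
20! / (3! × 4! × 4! × 4! × 1! × 4!) = 1222160940000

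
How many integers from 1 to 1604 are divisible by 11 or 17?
⌊1604/11⌋ + ⌊1604/17⌋ - ⌊1604/187⌋ = 145 + 94 - 8 = 231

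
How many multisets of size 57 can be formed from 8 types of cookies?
C(57+8-1, 8-1) = C(64, 7) = 621216192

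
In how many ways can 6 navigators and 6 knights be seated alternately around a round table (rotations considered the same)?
Fix one of the navigators: (6-1)! ways for the remaining navigators, × 6! ways for the knights = 120 × 720 = 86400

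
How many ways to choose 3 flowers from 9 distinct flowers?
C(9,3) = 9!/(3!×6!) = 84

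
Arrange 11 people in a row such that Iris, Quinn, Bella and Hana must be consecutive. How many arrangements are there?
Treat the 4 as one block: (11-4+1)! × 4! = 40320 × 24 = 967680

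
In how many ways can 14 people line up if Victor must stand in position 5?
Fix one position: (14-1)! = 6227020800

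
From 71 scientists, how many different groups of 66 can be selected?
C(71,66) = 71!/(66!×5!) = 13019909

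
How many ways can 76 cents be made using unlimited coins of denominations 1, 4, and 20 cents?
Coefficient of x^76 in 1/(1-x^1) · 1/(1-x^4) · 1/(1-x^20). Case on j = number of 20-cent coins (j = 0..3); remainder r = 76 - 20j is made from {1,4} in ⌊r/4⌋+1 ways. r = 76, 56, 36, 16 → 20 + 15 + 10 + 5 = 50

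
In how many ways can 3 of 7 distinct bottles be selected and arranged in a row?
P(7,3) = 7!/(7-3)! = 210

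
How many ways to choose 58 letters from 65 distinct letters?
C(65,58) = 65!/(58!×7!) = 696190560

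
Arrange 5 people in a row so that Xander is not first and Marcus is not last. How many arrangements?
By inclusion-exclusion: 5! - 2×(5-1)! + (5-2)! = 120 - 48 + 6 = 78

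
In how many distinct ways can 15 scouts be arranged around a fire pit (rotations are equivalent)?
Circular: fix one position, arrange the rest. (15-1)! = 87178291200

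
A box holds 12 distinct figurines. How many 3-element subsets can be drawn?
C(12,3) = 12!/(3!×9!) = 220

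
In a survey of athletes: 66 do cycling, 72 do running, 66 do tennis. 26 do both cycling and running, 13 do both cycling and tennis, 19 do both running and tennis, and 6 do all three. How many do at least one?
|A∪B∪C| = 66+72+66-26-13-19+6 = 152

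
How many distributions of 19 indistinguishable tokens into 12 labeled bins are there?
C(19+12-1, 12-1) = C(30, 11) = 54627300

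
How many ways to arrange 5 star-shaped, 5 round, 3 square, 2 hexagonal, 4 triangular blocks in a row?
19! / (5! × 5! × 3! × 2! × 4!) = 29331862560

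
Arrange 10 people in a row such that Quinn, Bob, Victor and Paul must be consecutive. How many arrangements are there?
Treat the 4 as one block: (10-4+1)! × 4! = 5040 × 24 = 120960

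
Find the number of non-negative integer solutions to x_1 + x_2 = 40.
C(40+2-1, 2-1) = C(41, 1) = 41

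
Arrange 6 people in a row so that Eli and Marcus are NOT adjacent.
Total - adjacent = 6! - (6-1)!×2 = 720 - 240 = 480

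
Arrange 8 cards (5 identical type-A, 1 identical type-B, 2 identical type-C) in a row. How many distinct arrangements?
8! / (5! × 1! × 2!) = 168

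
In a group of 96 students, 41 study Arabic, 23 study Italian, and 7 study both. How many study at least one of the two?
|A∪B| = |A| + |B| - |A∩B| = 41 + 23 - 7 = 57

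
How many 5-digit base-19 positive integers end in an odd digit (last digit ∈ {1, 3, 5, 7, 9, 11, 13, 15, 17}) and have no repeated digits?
Last∈{1,3,5,7,9,11,13,15,17}. Last=0: 0. Last nonzero: 9×17×P(17,3) = 624240. Total = 624240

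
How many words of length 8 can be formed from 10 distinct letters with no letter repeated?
P(10,8) = 10!/(10-8)! = 1814400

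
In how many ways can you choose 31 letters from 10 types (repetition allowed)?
C(31+10-1, 10-1) = C(40, 9) = 273438880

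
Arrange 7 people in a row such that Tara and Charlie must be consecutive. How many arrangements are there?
Treat the 2 as one block: (7-2+1)! × 2! = 720 × 2 = 1440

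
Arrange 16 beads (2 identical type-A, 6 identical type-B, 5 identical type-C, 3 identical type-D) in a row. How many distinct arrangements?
16! / (2! × 6! × 5! × 3!) = 20180160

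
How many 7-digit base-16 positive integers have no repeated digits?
First digit: 15 choices (nonzero). Then descending: 15 × 15 × 14 × 13 × 12 × 11 × 10 = 54054000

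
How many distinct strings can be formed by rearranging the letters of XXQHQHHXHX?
10! / (4! × 2! × 4!) = 3150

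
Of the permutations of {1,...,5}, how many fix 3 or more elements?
Exactly j fixed points: C(5,j)·!(5-j); sum over j ≥ 3 (derangement numbers via !m = (m-1)·(!(m-1) + !(m-2)): !0..!2 = 1, 0, 1). Σ_{j=3}^{5} C(5,j)·!(5-j) = C(5,3)·!2 + C(5,4)·!1 + C(5,5)·!0 = 10·1 + 5·0 + 1·1 = 11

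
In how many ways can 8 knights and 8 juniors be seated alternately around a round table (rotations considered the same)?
Fix one of the knights: (8-1)! ways for the remaining knights, × 8! ways for the juniors = 5040 × 40320 = 203212800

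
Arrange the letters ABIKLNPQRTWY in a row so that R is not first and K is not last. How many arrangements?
By inclusion-exclusion: 12! - 2×(12-1)! + (12-2)! = 479001600 - 79833600 + 3628800 = 402796800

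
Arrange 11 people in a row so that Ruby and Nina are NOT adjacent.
Total - adjacent = 11! - (11-1)!×2 = 39916800 - 7257600 = 32659200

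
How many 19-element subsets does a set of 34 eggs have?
C(34,19) = 34!/(19!×15!) = 1855967520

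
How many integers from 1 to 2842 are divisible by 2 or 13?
⌊2842/2⌋ + ⌊2842/13⌋ - ⌊2842/26⌋ = 1421 + 218 - 109 = 1530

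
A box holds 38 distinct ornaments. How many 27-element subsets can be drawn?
C(38,27) = 38!/(27!×11!) = 1203322288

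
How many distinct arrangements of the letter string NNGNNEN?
7! / (1! × 1! × 5!) = 42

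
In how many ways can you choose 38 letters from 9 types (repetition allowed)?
C(38+9-1, 9-1) = C(46, 8) = 260932815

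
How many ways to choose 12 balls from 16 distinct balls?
C(16,12) = 16!/(12!×4!) = 1820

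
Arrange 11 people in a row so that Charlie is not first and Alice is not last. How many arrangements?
By inclusion-exclusion: 11! - 2×(11-1)! + (11-2)! = 39916800 - 7257600 + 362880 = 33022080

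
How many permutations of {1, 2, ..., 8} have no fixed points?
!8 = Σ_{j=0}^{8} (-1)^j·8!/j! = 40320 - 40320 + 20160 - 6720 + 1680 - 336 + 56 - 8 + 1 = 14833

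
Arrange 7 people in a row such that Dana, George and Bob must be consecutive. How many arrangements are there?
Treat the 3 as one block: (7-3+1)! × 3! = 120 × 6 = 720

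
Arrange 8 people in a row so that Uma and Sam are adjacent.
Treat as block: (8-1)! × 2! = 5040 × 2 = 10080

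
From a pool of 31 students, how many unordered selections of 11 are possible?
C(31,11) = 31!/(11!×20!) = 84672315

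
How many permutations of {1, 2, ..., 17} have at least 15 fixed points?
Exactly j fixed points: C(17,j)·!(17-j); sum over j ≥ 15 (derangement numbers via !m = (m-1)·(!(m-1) + !(m-2)): !0..!2 = 1, 0, 1). Σ_{j=15}^{17} C(17,j)·!(17-j) = C(17,15)·!2 + C(17,16)·!1 + C(17,17)·!0 = 136·1 + 17·0 + 1·1 = 137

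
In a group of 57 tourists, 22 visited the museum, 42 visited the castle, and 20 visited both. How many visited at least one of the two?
|A∪B| = |A| + |B| - |A∩B| = 22 + 42 - 20 = 44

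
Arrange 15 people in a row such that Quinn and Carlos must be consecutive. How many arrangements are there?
Treat the 2 as one block: (15-2+1)! × 2! = 87178291200 × 2 = 174356582400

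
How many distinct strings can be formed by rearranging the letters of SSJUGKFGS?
9! / (1! × 1! × 2! × 1! × 3! × 1!) = 30240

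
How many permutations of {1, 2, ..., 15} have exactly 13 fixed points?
Choose the 13 fixed points C(15,13) = 105, derange the rest: !2 = Σ_{j=0}^{2} (-1)^j·2!/j! = 2 - 2 + 1 = 1. Product = 105 × 1 = 105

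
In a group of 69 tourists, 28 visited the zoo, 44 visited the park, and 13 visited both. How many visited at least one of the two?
|A∪B| = |A| + |B| - |A∩B| = 28 + 44 - 13 = 59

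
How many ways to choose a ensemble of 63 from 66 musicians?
C(66,63) = 66!/(63!×3!) = 45760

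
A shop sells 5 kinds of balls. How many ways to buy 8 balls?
C(8+5-1, 5-1) = C(12, 4) = 495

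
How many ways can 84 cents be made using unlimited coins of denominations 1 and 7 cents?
Coefficient of x^84 in 1/(1-x^1) · 1/(1-x^7). Use j coins of 7 for j = 0..⌊84/7⌋ = 12, the rest in 1s: 12 + 1 = 13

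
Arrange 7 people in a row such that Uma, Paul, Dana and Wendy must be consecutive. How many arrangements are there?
Treat the 4 as one block: (7-4+1)! × 4! = 24 × 24 = 576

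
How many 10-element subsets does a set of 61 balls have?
C(61,10) = 61!/(10!×51!) = 90177170226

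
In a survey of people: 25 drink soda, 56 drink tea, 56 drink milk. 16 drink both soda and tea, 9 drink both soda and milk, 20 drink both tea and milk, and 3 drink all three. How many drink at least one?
|A∪B∪C| = 25+56+56-16-9-20+3 = 95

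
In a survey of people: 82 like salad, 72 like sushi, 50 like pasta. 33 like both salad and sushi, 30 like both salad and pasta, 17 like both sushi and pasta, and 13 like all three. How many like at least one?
|A∪B∪C| = 82+72+50-33-30-17+13 = 137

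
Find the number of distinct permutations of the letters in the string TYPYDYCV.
8! / (1! × 1! × 1! × 1! × 3! × 1!) = 6720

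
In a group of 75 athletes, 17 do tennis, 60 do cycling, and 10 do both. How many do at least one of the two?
|A∪B| = |A| + |B| - |A∩B| = 17 + 60 - 10 = 67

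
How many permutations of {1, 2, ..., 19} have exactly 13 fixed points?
Choose the 13 fixed points C(19,13) = 27132, derange the rest: !6 = Σ_{j=0}^{6} (-1)^j·6!/j! = 720 - 720 + 360 - 120 + 30 - 6 + 1 = 265. Product = 27132 × 265 = 7189980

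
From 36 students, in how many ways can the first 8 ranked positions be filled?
P(36,8) = 36!/(36-8)! = 1220096908800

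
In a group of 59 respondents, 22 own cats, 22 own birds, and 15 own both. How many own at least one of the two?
|A∪B| = |A| + |B| - |A∩B| = 22 + 22 - 15 = 29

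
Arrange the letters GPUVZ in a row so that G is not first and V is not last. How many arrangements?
By inclusion-exclusion: 5! - 2×(5-1)! + (5-2)! = 120 - 48 + 6 = 78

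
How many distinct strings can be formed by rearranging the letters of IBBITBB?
7! / (4! × 2! × 1!) = 105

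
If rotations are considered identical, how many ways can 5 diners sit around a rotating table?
Circular: fix one position, arrange the rest. (5-1)! = 24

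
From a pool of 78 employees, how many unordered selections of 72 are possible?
C(78,72) = 78!/(72!×6!) = 256851595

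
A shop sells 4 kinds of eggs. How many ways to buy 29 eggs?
C(29+4-1, 4-1) = C(32, 3) = 4960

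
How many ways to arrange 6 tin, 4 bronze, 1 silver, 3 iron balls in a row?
14! / (6! × 4! × 1! × 3!) = 840840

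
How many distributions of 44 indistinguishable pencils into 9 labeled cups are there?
C(44+9-1, 9-1) = C(52, 8) = 752538150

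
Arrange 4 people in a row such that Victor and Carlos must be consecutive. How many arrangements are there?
Treat the 2 as one block: (4-2+1)! × 2! = 6 × 2 = 12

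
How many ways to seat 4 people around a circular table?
Circular: fix one position, arrange the rest. (4-1)! = 6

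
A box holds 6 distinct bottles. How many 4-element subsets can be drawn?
C(6,4) = 6!/(4!×2!) = 15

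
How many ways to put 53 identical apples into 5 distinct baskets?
C(53+5-1, 5-1) = C(57, 4) = 395010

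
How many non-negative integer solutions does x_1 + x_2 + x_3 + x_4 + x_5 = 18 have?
C(18+5-1, 5-1) = C(22, 4) = 7315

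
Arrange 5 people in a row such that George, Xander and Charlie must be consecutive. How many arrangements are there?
Treat the 3 as one block: (5-3+1)! × 3! = 6 × 6 = 36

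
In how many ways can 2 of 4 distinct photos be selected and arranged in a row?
P(4,2) = 4!/(4-2)! = 12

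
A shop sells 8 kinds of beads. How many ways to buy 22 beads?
C(22+8-1, 8-1) = C(29, 7) = 1560780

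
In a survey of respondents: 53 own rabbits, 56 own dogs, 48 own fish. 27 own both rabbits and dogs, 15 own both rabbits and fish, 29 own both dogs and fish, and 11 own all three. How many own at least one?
|A∪B∪C| = 53+56+48-27-15-29+11 = 97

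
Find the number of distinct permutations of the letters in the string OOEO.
4! / (1! × 3!) = 4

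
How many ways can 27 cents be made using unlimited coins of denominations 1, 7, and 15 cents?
Coefficient of x^27 in 1/(1-x^1) · 1/(1-x^7) · 1/(1-x^15). Case on j = number of 15-cent coins (j = 0..1); remainder r = 27 - 15j is made from {1,7} in ⌊r/7⌋+1 ways. r = 27, 12 → 4 + 2 = 6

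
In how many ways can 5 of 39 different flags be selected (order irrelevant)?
C(39,5) = 39!/(5!×34!) = 575757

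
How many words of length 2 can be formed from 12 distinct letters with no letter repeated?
P(12,2) = 12!/(12-2)! = 132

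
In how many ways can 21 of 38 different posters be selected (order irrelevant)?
C(38,21) = 38!/(21!×17!) = 28781143380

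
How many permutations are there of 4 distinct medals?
4! = 24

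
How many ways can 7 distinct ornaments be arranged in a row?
7! = 5040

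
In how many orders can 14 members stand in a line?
14! = 87178291200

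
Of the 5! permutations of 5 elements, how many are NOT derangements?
Complement of the derangements. !5 = Σ_{j=0}^{5} (-1)^j·5!/j! = 120 - 120 + 60 - 20 + 5 - 1 = 44. 5! - !5 = 120 - 44 = 76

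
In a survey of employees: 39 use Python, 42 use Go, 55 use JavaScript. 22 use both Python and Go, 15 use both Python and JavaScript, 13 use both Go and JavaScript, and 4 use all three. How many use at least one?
|A∪B∪C| = 39+42+55-22-15-13+4 = 90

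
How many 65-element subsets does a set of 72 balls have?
C(72,65) = 72!/(65!×7!) = 1473109704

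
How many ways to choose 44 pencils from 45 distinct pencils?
C(45,44) = 45!/(44!×1!) = 45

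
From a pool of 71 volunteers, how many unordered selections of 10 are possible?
C(71,10) = 71!/(10!×61!) = 461738052776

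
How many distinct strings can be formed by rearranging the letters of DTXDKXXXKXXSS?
13! / (2! × 2! × 1! × 6! × 2!) = 1081080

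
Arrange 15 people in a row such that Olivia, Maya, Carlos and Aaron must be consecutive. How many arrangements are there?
Treat the 4 as one block: (15-4+1)! × 4! = 479001600 × 24 = 11496038400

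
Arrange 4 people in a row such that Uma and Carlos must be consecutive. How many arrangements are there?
Treat the 2 as one block: (4-2+1)! × 2! = 6 × 2 = 12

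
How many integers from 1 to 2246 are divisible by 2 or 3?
⌊2246/2⌋ + ⌊2246/3⌋ - ⌊2246/6⌋ = 1123 + 748 - 374 = 1497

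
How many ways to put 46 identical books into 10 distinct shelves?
C(46+10-1, 10-1) = C(55, 9) = 6358402050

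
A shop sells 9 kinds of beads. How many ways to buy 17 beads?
C(17+9-1, 9-1) = C(25, 8) = 1081575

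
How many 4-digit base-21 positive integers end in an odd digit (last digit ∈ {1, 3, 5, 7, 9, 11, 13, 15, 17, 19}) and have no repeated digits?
Last∈{1,3,5,7,9,11,13,15,17,19}. Last=0: 0. Last nonzero: 10×19×P(19,2) = 64980. Total = 64980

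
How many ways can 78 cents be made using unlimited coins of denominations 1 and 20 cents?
Coefficient of x^78 in 1/(1-x^1) · 1/(1-x^20). Use j coins of 20 for j = 0..⌊78/20⌋ = 3, the rest in 1s: 3 + 1 = 4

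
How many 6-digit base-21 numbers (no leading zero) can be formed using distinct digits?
First digit: 20 choices (nonzero). Then descending: 20 × 20 × 19 × 18 × 17 × 16 = 37209600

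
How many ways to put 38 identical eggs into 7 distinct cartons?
C(38+7-1, 7-1) = C(44, 6) = 7059052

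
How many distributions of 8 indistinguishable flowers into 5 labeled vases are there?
C(8+5-1, 5-1) = C(12, 4) = 495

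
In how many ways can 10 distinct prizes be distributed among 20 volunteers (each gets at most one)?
P(20,10) = 20!/(20-10)! = 670442572800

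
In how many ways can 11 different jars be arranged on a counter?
11! = 39916800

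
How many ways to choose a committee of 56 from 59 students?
C(59,56) = 59!/(56!×3!) = 32509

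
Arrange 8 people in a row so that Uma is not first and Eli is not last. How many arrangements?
By inclusion-exclusion: 8! - 2×(8-1)! + (8-2)! = 40320 - 10080 + 720 = 30960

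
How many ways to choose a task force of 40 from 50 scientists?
C(50,40) = 50!/(40!×10!) = 10272278170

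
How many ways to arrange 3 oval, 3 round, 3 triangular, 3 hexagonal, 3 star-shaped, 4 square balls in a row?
19! / (3! × 3! × 3! × 3! × 3! × 4!) = 651819168000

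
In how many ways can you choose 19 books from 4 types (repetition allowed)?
C(19+4-1, 4-1) = C(22, 3) = 1540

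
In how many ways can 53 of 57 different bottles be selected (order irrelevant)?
C(57,53) = 57!/(53!×4!) = 395010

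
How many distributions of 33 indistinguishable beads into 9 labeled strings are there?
C(33+9-1, 9-1) = C(41, 8) = 95548245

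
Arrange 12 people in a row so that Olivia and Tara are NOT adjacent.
Total - adjacent = 12! - (12-1)!×2 = 479001600 - 79833600 = 399168000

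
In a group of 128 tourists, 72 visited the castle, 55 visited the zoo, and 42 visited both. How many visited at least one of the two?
|A∪B| = |A| + |B| - |A∩B| = 72 + 55 - 42 = 85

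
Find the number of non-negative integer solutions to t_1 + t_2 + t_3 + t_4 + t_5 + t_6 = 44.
C(44+6-1, 6-1) = C(49, 5) = 1906884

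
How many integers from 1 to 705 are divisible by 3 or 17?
⌊705/3⌋ + ⌊705/17⌋ - ⌊705/51⌋ = 235 + 41 - 13 = 263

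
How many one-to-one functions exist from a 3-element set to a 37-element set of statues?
P(37,3) = 37!/(37-3)! = 46620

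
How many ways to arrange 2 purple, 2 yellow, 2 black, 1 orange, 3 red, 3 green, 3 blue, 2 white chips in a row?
18! / (2! × 2! × 2! × 1! × 3! × 3! × 3! × 2!) = 1852538688000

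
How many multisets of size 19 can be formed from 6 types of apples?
C(19+6-1, 6-1) = C(24, 5) = 42504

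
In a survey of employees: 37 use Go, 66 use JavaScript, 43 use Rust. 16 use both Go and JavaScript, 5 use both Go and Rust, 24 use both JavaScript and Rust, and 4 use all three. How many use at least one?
|A∪B∪C| = 37+66+43-16-5-24+4 = 105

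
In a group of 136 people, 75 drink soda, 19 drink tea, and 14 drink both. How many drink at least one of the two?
|A∪B| = |A| + |B| - |A∩B| = 75 + 19 - 14 = 80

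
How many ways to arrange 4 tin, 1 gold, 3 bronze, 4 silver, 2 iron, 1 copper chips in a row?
15! / (4! × 1! × 3! × 4! × 2! × 1!) = 189189000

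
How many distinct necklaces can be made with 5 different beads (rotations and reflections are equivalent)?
(5-1)!/2 = 24/2 = 12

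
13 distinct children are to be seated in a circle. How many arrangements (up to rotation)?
Circular: fix one position, arrange the rest. (13-1)! = 479001600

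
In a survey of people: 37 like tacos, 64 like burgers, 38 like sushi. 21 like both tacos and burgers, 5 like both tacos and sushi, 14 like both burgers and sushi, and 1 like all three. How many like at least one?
|A∪B∪C| = 37+64+38-21-5-14+1 = 100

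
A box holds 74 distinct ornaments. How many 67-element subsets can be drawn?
C(74,67) = 74!/(67!×7!) = 1799579064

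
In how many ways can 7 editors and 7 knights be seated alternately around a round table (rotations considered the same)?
Fix one of the editors: (7-1)! ways for the remaining editors, × 7! ways for the knights = 720 × 5040 = 3628800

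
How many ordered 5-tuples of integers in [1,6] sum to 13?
Coefficient of x^13 in (x + x² + ... + x^6)^5. By inclusion-exclusion on dice exceeding 6: Σ_j (-1)^j C(5,j)·C(13-1-6j, 4) = C(5,0)·C(12,4) - C(5,1)·C(6,4) = 1·495 - 5·15 = 420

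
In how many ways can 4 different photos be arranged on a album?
4! = 24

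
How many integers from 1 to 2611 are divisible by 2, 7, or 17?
⌊2611/2⌋+⌊2611/7⌋+⌊2611/17⌋ - ⌊2611/14⌋-⌊2611/34⌋-⌊2611/119⌋ + ⌊2611/238⌋ = 1305+373+153 - 186-76-21 + 10 = 1558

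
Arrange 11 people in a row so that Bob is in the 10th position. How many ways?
Fix one position: (11-1)! = 3628800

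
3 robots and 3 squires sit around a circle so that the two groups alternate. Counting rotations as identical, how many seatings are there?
Fix one of the robots: (3-1)! ways for the remaining robots, × 3! ways for the squires = 2 × 6 = 12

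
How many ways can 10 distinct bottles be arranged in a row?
10! = 3628800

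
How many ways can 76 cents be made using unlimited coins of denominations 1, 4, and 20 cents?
Coefficient of x^76 in 1/(1-x^1) · 1/(1-x^4) · 1/(1-x^20). Case on j = number of 20-cent coins (j = 0..3); remainder r = 76 - 20j is made from {1,4} in ⌊r/4⌋+1 ways. r = 76, 56, 36, 16 → 20 + 15 + 10 + 5 = 50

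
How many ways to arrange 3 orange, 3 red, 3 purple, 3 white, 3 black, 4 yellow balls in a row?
19! / (3! × 3! × 3! × 3! × 3! × 4!) = 651819168000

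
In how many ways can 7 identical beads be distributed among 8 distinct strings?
C(7+8-1, 8-1) = C(14, 7) = 3432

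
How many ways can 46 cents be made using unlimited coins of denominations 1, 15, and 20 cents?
Coefficient of x^46 in 1/(1-x^1) · 1/(1-x^15) · 1/(1-x^20). Case on j = number of 20-cent coins (j = 0..2); remainder r = 46 - 20j is made from {1,15} in ⌊r/15⌋+1 ways. r = 46, 26, 6 → 4 + 2 + 1 = 7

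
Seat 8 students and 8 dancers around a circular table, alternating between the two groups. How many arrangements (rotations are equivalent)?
Fix one of the students: (8-1)! ways for the remaining students, × 8! ways for the dancers = 5040 × 40320 = 203212800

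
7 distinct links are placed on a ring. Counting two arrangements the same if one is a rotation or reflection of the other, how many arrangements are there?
(7-1)!/2 = 720/2 = 360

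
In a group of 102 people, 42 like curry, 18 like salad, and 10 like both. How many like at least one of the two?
|A∪B| = |A| + |B| - |A∩B| = 42 + 18 - 10 = 50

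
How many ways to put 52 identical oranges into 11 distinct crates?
C(52+11-1, 11-1) = C(62, 10) = 107518933731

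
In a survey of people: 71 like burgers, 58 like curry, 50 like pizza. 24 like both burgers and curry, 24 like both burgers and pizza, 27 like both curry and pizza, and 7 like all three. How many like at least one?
|A∪B∪C| = 71+58+50-24-24-27+7 = 111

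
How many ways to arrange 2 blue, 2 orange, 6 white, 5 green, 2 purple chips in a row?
17! / (2! × 2! × 6! × 5! × 2!) = 514594080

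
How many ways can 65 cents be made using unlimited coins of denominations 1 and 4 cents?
Coefficient of x^65 in 1/(1-x^1) · 1/(1-x^4). Use j coins of 4 for j = 0..⌊65/4⌋ = 16, the rest in 1s: 16 + 1 = 17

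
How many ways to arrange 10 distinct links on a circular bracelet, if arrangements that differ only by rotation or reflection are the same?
(10-1)!/2 = 362880/2 = 181440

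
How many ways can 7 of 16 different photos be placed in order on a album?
P(16,7) = 16!/(16-7)! = 57657600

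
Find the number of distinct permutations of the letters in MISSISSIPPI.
11! / (1! × 4! × 4! × 2!) = 34650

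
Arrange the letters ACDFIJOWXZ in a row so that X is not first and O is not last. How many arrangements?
By inclusion-exclusion: 10! - 2×(10-1)! + (10-2)! = 3628800 - 725760 + 40320 = 2943360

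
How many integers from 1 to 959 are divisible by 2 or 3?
⌊959/2⌋ + ⌊959/3⌋ - ⌊959/6⌋ = 479 + 319 - 159 = 639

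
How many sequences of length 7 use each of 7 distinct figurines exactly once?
7! = 5040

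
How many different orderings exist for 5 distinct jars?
5! = 120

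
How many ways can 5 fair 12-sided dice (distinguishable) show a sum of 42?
Coefficient of x^42 in (x + x² + ... + x^12)^5. By inclusion-exclusion on dice exceeding 12: Σ_j (-1)^j C(5,j)·C(42-1-12j, 4) = C(5,0)·C(41,4) - C(5,1)·C(29,4) + C(5,2)·C(17,4) - C(5,3)·C(5,4) = 1·101270 - 5·23751 + 10·2380 - 10·5 = 6265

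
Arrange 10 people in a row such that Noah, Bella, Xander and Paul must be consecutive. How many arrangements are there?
Treat the 4 as one block: (10-4+1)! × 4! = 5040 × 24 = 120960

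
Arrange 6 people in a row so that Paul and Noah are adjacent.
Treat as block: (6-1)! × 2! = 120 × 2 = 240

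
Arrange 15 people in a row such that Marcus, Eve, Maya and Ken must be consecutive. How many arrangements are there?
Treat the 4 as one block: (15-4+1)! × 4! = 479001600 × 24 = 11496038400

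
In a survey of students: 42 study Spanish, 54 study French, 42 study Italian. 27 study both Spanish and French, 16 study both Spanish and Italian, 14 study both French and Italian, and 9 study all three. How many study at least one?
|A∪B∪C| = 42+54+42-27-16-14+9 = 90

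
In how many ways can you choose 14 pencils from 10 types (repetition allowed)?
C(14+10-1, 10-1) = C(23, 9) = 817190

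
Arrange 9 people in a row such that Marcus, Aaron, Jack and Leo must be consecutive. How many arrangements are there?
Treat the 4 as one block: (9-4+1)! × 4! = 720 × 24 = 17280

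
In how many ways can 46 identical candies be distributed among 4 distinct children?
C(46+4-1, 4-1) = C(49, 3) = 18424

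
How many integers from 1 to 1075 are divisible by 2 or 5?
⌊1075/2⌋ + ⌊1075/5⌋ - ⌊1075/10⌋ = 537 + 215 - 107 = 645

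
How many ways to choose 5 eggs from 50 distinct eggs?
C(50,5) = 50!/(5!×45!) = 2118760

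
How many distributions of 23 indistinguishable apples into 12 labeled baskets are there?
C(23+12-1, 12-1) = C(34, 11) = 286097760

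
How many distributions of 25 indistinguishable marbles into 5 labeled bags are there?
C(25+5-1, 5-1) = C(29, 4) = 23751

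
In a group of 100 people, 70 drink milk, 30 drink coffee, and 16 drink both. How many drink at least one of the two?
|A∪B| = |A| + |B| - |A∩B| = 70 + 30 - 16 = 84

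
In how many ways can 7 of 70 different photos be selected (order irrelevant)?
C(70,7) = 70!/(7!×63!) = 1198774720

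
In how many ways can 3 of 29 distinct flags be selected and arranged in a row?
P(29,3) = 29!/(29-3)! = 21924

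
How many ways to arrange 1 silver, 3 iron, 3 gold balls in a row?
7! / (1! × 3! × 3!) = 140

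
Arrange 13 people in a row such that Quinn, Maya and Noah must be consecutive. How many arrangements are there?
Treat the 3 as one block: (13-3+1)! × 3! = 39916800 × 6 = 239500800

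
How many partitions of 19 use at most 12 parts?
By conjugation, equals partitions of 19 into parts ≤ 12. Let r_j(i) = number of partitions of i into parts ≤ j, for i = 0..19. r_1(i) = 1 for all i; r_j(i) = r_{j-1}(i) + r_j(i-j). Rows j = 2..12: ≤2: 1 1 2 2 3 3 4 4 5 5 6 6 7 7 8 8 9 9 10 10; ≤3: 1 1 2 3 4 5 7 8 10 12 14 16 19 21 24 27 30 33 37 40; ≤4: 1 1 2 3 5 6 9 11 15 18 23 27 34 39 47 54 64 72 84 94; ≤5: 1 1 2 3 5 7 10 13 18 23 30 37 47 57 70 84 101 119 141 164; ≤6: 1 1 2 3 5 7 11 14 20 26 35 44 58 71 90 110 136 163 199 235; ≤7: 1 1 2 3 5 7 11 15 21 28 38 49 65 82 105 131 164 201 248 300; ≤8: 1 1 2 3 5 7 11 15 22 29 40 52 70 89 116 146 186 230 288 352; ≤9: 1 1 2 3 5 7 11 15 22 30 41 54 73 94 123 157 201 252 318 393; ≤10: 1 1 2 3 5 7 11 15 22 30 42 55 75 97 128 164 212 267 340 423; ≤11: 1 1 2 3 5 7 11 15 22 30 42 56 76 99 131 169 219 278 355 445; ≤12: 1 1 2 3 5 7 11 15 22 30 42 56 77 100 133 172 224 285 366 460. r_12(19) = 460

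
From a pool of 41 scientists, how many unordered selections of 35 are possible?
C(41,35) = 41!/(35!×6!) = 4496388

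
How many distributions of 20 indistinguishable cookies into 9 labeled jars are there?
C(20+9-1, 9-1) = C(28, 8) = 3108105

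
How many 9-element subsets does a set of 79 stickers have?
C(79,9) = 79!/(9!×70!) = 205811513765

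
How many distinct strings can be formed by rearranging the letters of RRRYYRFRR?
9! / (1! × 6! × 2!) = 252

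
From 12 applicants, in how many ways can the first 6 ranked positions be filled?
P(12,6) = 12!/(12-6)! = 665280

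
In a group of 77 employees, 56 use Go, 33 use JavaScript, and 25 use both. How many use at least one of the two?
|A∪B| = |A| + |B| - |A∩B| = 56 + 33 - 25 = 64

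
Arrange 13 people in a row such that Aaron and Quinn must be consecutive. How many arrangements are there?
Treat the 2 as one block: (13-2+1)! × 2! = 479001600 × 2 = 958003200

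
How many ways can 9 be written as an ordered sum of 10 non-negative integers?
C(9+10-1, 10-1) = C(18, 9) = 48620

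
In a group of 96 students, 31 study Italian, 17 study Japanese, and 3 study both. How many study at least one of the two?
|A∪B| = |A| + |B| - |A∩B| = 31 + 17 - 3 = 45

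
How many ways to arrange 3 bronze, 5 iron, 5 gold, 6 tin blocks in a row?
19! / (3! × 5! × 5! × 6!) = 1955457504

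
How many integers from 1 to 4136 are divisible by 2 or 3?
⌊4136/2⌋ + ⌊4136/3⌋ - ⌊4136/6⌋ = 2068 + 1378 - 689 = 2757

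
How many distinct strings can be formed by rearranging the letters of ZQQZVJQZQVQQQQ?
14! / (8! × 3! × 2! × 1!) = 180180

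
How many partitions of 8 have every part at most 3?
Let r_j(i) = number of partitions of i into parts ≤ j, for i = 0..8. r_1(i) = 1 for all i; r_j(i) = r_{j-1}(i) + r_j(i-j). Rows j = 2..3: ≤2: 1 1 2 2 3 3 4 4 5; ≤3: 1 1 2 3 4 5 7 8 10. r_3(8) = 10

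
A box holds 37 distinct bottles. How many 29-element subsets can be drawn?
C(37,29) = 37!/(29!×8!) = 38608020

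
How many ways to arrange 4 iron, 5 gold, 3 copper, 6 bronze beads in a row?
18! / (4! × 5! × 3! × 6!) = 514594080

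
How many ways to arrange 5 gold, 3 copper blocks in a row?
8! / (5! × 3!) = 56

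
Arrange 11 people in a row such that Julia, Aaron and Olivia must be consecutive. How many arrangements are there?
Treat the 3 as one block: (11-3+1)! × 3! = 362880 × 6 = 2177280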